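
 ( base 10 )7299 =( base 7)30165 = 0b1110010000011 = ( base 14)2935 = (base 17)1846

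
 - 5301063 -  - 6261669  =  960606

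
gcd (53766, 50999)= 1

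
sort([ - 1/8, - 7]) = [ - 7 , - 1/8 ]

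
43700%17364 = 8972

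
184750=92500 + 92250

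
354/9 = 118/3 =39.33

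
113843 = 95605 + 18238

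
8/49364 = 2/12341 = 0.00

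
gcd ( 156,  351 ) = 39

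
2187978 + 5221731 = 7409709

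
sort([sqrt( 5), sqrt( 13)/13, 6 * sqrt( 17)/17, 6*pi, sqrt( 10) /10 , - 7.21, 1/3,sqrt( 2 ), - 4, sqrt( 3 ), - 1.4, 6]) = [ -7.21, - 4,-1.4, sqrt( 13)/13,  sqrt(10 ) /10, 1/3, sqrt (2), 6*sqrt ( 17 )/17, sqrt( 3), sqrt ( 5),6, 6*pi]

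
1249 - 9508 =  - 8259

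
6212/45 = 138+2/45 = 138.04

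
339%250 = 89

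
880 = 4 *220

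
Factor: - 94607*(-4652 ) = 2^2*89^1*1063^1*1163^1 = 440111764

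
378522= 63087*6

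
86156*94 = 8098664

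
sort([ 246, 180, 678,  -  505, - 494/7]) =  [ - 505, - 494/7, 180, 246, 678]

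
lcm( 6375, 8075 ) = 121125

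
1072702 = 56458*19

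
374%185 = 4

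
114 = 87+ 27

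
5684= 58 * 98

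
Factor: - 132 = - 2^2*3^1*11^1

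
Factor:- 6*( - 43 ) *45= 11610 = 2^1*3^3*5^1*43^1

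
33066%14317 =4432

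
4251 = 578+3673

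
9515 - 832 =8683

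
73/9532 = 73/9532 = 0.01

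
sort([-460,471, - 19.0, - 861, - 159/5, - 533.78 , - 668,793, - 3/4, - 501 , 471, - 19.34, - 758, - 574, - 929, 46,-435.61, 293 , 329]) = [ - 929, - 861, - 758,  -  668, - 574, - 533.78, - 501,-460, - 435.61, - 159/5, - 19.34, - 19.0, - 3/4,46 , 293,329, 471,471,793 ]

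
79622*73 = 5812406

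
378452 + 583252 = 961704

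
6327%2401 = 1525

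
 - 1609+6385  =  4776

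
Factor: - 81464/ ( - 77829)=2^3*3^( - 1)*17^1 *599^1*25943^( - 1)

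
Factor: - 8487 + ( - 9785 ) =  - 2^5*571^1=-  18272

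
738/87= 8 + 14/29=8.48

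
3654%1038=540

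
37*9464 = 350168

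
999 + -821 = 178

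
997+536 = 1533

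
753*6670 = 5022510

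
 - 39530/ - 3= 13176 + 2/3   =  13176.67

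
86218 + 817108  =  903326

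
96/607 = 96/607 = 0.16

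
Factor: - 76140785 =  - 5^1*7^1*2175451^1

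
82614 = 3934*21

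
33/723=11/241 = 0.05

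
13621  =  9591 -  - 4030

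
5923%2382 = 1159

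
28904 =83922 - 55018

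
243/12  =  20 + 1/4 =20.25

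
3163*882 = 2789766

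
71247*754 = 53720238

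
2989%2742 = 247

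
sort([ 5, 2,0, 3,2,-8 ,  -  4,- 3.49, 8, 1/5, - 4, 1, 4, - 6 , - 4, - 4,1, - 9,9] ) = [ -9, - 8, - 6 , - 4, - 4, - 4, - 4,-3.49, 0, 1/5, 1,1 , 2,2,  3,4, 5,  8, 9 ]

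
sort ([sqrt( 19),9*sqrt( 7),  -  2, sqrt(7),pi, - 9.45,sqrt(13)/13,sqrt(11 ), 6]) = [ - 9.45 , - 2, sqrt (13 )/13, sqrt (7),pi,sqrt (11) , sqrt(19 ), 6, 9*sqrt ( 7)]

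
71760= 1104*65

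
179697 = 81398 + 98299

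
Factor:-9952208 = - 2^4*7^1 * 17^1 * 5227^1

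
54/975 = 18/325 = 0.06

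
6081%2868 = 345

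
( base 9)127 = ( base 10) 106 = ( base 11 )97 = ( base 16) 6a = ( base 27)3P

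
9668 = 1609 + 8059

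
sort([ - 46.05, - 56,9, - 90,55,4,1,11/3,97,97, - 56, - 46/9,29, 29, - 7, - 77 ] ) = [ - 90 , - 77, - 56, - 56, - 46.05, - 7, - 46/9,1  ,  11/3,4,9, 29,29 , 55 , 97,97 ]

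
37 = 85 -48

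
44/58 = 22/29 =0.76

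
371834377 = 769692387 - 397858010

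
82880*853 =70696640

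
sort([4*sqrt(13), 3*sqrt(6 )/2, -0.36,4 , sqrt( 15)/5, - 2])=[ - 2, - 0.36, sqrt( 15 ) /5,3*sqrt( 6 )/2,  4,4*sqrt( 13)] 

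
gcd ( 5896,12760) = 88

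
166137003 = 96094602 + 70042401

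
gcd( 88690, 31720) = 10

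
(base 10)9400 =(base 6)111304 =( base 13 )4381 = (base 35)7NK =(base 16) 24B8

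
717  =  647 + 70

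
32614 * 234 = 7631676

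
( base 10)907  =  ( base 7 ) 2434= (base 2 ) 1110001011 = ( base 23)1ga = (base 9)1217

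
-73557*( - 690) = 50754330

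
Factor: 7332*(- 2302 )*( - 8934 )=150790410576 = 2^4* 3^2*13^1*47^1*1151^1*1489^1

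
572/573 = 572/573 = 1.00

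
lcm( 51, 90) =1530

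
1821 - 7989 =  -6168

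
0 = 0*56117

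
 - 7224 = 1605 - 8829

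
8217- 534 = 7683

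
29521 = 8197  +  21324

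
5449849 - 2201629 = 3248220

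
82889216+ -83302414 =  - 413198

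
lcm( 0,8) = 0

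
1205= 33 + 1172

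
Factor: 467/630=2^(-1)*3^( - 2)*5^( - 1 ) * 7^(-1)*467^1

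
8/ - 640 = -1+79/80 = -  0.01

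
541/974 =541/974 = 0.56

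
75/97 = 75/97 = 0.77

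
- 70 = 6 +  - 76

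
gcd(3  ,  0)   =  3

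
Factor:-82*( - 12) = 2^3*3^1*41^1  =  984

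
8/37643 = 8/37643 = 0.00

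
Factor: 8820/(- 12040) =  - 2^( - 1 )*3^2*7^1*43^( - 1 ) = - 63/86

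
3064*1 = 3064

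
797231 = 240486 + 556745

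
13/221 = 1/17 = 0.06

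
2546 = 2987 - 441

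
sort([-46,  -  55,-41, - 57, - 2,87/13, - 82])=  [  -  82, - 57, - 55,  -  46,  -  41,-2, 87/13 ] 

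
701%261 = 179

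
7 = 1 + 6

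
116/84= 29/21 =1.38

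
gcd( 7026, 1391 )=1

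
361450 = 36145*10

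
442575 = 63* 7025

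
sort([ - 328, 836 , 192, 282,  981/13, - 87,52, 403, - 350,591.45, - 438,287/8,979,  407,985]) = [ - 438, - 350,-328, - 87,  287/8,52,  981/13, 192,282,403 , 407  ,  591.45 , 836,979, 985]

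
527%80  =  47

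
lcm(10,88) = 440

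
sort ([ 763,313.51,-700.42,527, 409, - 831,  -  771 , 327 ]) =[ - 831,  -  771 , -700.42, 313.51, 327, 409, 527, 763 ]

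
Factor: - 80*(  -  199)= 15920 =2^4*5^1 * 199^1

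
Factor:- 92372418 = - 2^1*3^2*5131801^1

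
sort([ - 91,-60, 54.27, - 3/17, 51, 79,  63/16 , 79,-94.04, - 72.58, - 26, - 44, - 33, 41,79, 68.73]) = [-94.04, - 91 , - 72.58, - 60, - 44,  -  33, - 26, - 3/17,  63/16, 41, 51, 54.27, 68.73, 79, 79,79] 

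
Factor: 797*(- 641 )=-510877=- 641^1*797^1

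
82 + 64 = 146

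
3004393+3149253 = 6153646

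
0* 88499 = 0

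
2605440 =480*5428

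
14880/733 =14880/733 = 20.30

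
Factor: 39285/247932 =45/284 = 2^( - 2 )*3^2*5^1 * 71^( - 1)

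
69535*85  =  5910475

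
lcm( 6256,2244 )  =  206448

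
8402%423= 365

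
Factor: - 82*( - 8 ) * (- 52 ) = - 2^6*13^1*41^1=   - 34112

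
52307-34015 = 18292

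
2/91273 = 2/91273  =  0.00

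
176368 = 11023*16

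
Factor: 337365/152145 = 3^1*17^1 * 23^(- 1 ) = 51/23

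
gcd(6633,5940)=99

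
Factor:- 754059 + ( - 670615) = -1424674 = - 2^1*757^1*941^1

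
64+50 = 114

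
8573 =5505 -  - 3068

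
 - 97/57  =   - 2 + 17/57= -1.70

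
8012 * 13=104156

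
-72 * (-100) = 7200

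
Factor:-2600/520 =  - 5^1 = - 5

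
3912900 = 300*13043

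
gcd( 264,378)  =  6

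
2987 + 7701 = 10688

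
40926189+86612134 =127538323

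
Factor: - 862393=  - 7^1*17^1*7247^1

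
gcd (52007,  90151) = 1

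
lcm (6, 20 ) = 60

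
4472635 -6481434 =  - 2008799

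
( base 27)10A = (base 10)739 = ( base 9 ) 1011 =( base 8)1343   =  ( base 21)1e4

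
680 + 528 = 1208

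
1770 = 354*5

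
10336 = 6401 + 3935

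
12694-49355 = -36661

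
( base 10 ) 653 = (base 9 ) 805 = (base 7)1622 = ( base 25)113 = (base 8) 1215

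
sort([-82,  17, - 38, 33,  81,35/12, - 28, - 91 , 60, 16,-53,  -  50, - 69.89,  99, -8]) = [  -  91,-82,  -  69.89, - 53, - 50, - 38, - 28,-8,  35/12,16,  17, 33,60, 81,99 ] 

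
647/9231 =647/9231 = 0.07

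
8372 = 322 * 26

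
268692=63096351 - 62827659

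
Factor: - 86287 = -86287^1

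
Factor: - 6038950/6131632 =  - 2^( - 3)*5^2*13^( - 1)*41^( - 1 )*719^( - 1 )*  120779^1 = -  3019475/3065816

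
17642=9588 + 8054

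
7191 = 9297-2106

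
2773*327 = 906771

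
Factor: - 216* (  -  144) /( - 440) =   -  2^4 * 3^5* 5^( - 1)*11^( - 1 )=- 3888/55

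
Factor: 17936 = 2^4 *19^1 * 59^1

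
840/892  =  210/223  =  0.94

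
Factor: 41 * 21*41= 35301 = 3^1*7^1*41^2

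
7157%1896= 1469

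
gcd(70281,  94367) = 1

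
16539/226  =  16539/226 = 73.18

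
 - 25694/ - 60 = 428 + 7/30=428.23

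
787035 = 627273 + 159762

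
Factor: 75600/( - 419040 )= - 35/194 = - 2^( - 1)*5^1*7^1*97^( - 1 ) 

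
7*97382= 681674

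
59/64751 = 59/64751=0.00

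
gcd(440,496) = 8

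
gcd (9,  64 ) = 1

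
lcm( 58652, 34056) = 1055736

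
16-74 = - 58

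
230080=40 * 5752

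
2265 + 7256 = 9521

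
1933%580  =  193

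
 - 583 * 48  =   - 27984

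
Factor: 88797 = 3^1*29599^1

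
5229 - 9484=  - 4255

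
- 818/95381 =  - 1 + 94563/95381 =- 0.01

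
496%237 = 22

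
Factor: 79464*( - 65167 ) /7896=- 11^1*43^1*47^( - 1 )*65167^1 = -30823991/47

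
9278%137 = 99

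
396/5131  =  396/5131 =0.08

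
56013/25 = 56013/25 = 2240.52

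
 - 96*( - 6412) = 615552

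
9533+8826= 18359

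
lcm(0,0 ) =0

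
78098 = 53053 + 25045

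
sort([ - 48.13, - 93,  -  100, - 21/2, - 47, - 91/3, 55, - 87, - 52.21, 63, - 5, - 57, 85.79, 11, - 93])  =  [ - 100 , - 93, - 93, - 87,-57,- 52.21,  -  48.13, - 47,  -  91/3, - 21/2, - 5, 11,55 , 63,85.79]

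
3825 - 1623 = 2202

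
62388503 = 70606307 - 8217804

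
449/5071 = 449/5071=0.09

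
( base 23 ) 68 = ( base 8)222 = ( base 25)5L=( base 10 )146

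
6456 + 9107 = 15563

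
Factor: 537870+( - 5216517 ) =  - 3^1 * 1559549^1 = - 4678647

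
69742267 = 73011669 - 3269402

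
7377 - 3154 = 4223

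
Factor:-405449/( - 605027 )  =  451/673 = 11^1 * 41^1*673^( - 1)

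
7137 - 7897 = -760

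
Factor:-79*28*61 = -2^2*7^1*61^1*79^1= -134932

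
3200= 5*640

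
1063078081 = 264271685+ 798806396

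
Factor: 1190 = 2^1 * 5^1*7^1*17^1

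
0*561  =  0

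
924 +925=1849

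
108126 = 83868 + 24258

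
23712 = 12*1976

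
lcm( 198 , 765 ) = 16830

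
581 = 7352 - 6771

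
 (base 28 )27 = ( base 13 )4b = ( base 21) 30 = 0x3f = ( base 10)63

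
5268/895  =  5268/895 = 5.89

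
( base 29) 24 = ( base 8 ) 76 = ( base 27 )28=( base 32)1u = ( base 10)62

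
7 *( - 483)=-3381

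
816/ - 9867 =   -  1 + 3017/3289 = -0.08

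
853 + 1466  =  2319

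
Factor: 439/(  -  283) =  - 283^(-1)*439^1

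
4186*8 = 33488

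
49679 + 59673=109352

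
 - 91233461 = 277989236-369222697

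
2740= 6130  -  3390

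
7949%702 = 227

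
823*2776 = 2284648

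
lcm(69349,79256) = 554792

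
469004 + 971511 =1440515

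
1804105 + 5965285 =7769390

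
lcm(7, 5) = 35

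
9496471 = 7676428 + 1820043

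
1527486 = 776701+750785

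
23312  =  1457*16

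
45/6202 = 45/6202 = 0.01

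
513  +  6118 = 6631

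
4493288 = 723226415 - 718733127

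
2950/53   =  55 + 35/53 = 55.66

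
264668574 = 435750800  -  171082226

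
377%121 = 14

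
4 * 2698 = 10792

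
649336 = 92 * 7058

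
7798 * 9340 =72833320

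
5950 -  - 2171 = 8121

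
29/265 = 29/265 = 0.11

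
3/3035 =3/3035 = 0.00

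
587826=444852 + 142974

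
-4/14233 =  - 4/14233 =-  0.00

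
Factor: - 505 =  - 5^1 * 101^1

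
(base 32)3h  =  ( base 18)65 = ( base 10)113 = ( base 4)1301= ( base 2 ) 1110001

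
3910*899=3515090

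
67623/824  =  82 + 55/824 = 82.07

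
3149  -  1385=1764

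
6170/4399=1 + 1771/4399 = 1.40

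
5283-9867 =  - 4584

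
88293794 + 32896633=121190427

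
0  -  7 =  - 7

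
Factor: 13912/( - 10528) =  - 37/28 = -2^( - 2 )*7^( - 1)*37^1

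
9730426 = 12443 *782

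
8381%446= 353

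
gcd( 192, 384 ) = 192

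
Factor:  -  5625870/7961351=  - 2^1*3^1*5^1*277^1 *677^1*751^( - 1)*10601^( - 1) 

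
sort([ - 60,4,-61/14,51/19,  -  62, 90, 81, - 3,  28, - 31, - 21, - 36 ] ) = [ - 62,  -  60, - 36, -31 , - 21  , - 61/14,- 3,51/19, 4, 28, 81, 90 ] 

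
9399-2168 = 7231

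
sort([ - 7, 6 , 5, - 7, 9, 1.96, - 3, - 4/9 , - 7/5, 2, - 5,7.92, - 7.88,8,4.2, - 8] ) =[ - 8, - 7.88, - 7, - 7,-5,-3, - 7/5,- 4/9,1.96,  2,4.2,5,  6, 7.92 , 8,  9 ]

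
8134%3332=1470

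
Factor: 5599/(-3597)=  - 509/327 =-  3^( - 1 )*109^ ( - 1 ) * 509^1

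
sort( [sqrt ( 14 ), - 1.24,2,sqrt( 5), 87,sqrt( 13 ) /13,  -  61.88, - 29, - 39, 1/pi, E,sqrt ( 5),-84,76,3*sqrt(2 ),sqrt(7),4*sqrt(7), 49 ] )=[ - 84 , - 61.88, - 39 ,-29,-1.24, sqrt( 13 )/13, 1/pi, 2,sqrt( 5), sqrt( 5), sqrt (7 ), E,sqrt( 14) , 3*sqrt(2) , 4*sqrt(7), 49,76, 87] 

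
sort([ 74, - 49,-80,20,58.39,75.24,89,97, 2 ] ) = [-80, - 49,2,20, 58.39,74,75.24, 89,97 ]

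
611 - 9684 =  - 9073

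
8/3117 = 8/3117  =  0.00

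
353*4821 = 1701813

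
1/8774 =1/8774 = 0.00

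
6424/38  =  3212/19 = 169.05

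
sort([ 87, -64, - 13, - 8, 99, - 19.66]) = [  -  64, -19.66, - 13,  -  8,87, 99] 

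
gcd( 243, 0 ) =243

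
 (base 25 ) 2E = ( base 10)64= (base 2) 1000000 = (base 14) 48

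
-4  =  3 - 7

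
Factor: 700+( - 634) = 66 = 2^1*3^1*11^1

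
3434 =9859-6425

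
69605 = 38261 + 31344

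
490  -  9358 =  - 8868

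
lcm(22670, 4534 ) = 22670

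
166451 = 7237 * 23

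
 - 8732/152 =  - 2183/38 = - 57.45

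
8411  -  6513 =1898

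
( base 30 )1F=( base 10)45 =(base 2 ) 101101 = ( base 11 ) 41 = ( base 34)1b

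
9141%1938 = 1389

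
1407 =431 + 976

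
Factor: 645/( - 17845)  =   - 3/83 = - 3^1*83^( - 1 )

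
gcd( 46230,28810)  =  670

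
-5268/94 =-57+45/47  =  - 56.04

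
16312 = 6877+9435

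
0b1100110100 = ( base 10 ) 820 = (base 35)nf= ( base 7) 2251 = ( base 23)1CF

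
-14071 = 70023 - 84094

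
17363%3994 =1387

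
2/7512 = 1/3756= 0.00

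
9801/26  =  376 + 25/26 = 376.96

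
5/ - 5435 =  - 1 + 1086/1087 = - 0.00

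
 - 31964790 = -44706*715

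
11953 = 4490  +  7463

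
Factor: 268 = 2^2*67^1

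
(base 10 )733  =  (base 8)1335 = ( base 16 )2dd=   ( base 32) mt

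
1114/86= 12 + 41/43 = 12.95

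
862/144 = 5 + 71/72 = 5.99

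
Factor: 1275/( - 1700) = - 3/4 = - 2^( - 2 ) * 3^1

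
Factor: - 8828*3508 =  - 2^4*877^1*2207^1 = - 30968624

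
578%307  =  271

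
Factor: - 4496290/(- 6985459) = 2^1*5^1*13^( - 1) * 449629^1*537343^( - 1)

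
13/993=13/993= 0.01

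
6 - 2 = 4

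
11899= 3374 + 8525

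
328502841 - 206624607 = 121878234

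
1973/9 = 219  +  2/9= 219.22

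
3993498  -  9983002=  - 5989504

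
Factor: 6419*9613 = 7^2*131^1* 9613^1 =61705847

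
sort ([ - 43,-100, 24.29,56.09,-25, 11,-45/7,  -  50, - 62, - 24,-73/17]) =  [ - 100, - 62, - 50, - 43,-25,-24, - 45/7, - 73/17, 11,24.29,56.09 ]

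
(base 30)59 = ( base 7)315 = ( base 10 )159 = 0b10011111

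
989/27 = 36 + 17/27 = 36.63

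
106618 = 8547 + 98071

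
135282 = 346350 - 211068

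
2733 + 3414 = 6147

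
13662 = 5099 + 8563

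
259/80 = 3  +  19/80 = 3.24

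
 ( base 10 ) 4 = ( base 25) 4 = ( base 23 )4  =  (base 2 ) 100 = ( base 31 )4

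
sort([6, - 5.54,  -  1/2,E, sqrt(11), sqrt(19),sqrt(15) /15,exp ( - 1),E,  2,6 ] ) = [ - 5.54, - 1/2, sqrt(15 ) /15,exp ( - 1),2,E , E,sqrt(11) , sqrt(19),6,6] 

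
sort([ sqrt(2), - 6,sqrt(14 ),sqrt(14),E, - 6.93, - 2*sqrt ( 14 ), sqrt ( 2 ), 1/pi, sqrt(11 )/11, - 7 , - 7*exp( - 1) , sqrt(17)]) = [ - 2* sqrt( 14), - 7, - 6.93 , - 6, - 7*exp( - 1 ), sqrt(11 ) /11, 1/pi, sqrt(2 ), sqrt (2), E , sqrt(14 ),sqrt( 14),sqrt(17)]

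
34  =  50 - 16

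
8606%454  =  434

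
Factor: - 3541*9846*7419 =-2^1*3^3*547^1*2473^1*3541^1 =- 258661105434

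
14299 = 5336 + 8963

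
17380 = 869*20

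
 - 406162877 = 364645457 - 770808334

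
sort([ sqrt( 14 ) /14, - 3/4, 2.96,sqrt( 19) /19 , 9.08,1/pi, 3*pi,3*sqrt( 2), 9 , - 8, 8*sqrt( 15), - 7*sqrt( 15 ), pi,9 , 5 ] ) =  [ - 7*sqrt(15), - 8, - 3/4,  sqrt (19 )/19, sqrt(14) /14, 1/pi,2.96, pi , 3*sqrt(2), 5, 9, 9,9.08 , 3 * pi , 8*sqrt ( 15)]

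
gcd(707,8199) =1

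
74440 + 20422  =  94862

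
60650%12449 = 10854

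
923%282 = 77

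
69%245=69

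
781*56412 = 44057772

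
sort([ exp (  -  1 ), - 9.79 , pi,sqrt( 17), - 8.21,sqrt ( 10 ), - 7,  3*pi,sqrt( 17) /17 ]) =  [ - 9.79, - 8.21, - 7 , sqrt(17 ) /17, exp( - 1),pi, sqrt ( 10 ), sqrt(17),3*pi]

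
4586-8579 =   -  3993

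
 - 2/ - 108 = 1/54 = 0.02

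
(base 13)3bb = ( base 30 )m1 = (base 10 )661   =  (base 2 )1010010101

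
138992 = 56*2482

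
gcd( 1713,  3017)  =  1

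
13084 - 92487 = - 79403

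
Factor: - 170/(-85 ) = 2^1 = 2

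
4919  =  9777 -4858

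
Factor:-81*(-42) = 2^1*3^5*7^1 = 3402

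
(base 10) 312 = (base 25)CC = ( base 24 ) d0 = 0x138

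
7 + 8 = 15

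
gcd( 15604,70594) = 94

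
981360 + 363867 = 1345227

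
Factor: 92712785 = 5^1*11^1*31^1*54377^1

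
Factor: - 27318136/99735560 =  - 5^( - 1)*19^(-1)*37^1  *41^1 * 2251^1*131231^( - 1) = - 3414767/12466945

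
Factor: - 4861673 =  -  4861673^1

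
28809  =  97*297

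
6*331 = 1986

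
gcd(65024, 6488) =8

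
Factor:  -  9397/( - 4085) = 5^(-1)*19^( - 1) * 43^( - 1)*9397^1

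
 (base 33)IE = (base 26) na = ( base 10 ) 608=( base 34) HU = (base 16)260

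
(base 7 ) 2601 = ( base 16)3D5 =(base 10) 981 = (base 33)TO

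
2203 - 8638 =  - 6435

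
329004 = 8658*38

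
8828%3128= 2572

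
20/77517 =20/77517  =  0.00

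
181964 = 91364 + 90600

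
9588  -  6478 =3110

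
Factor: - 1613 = - 1613^1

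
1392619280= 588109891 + 804509389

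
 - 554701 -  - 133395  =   -421306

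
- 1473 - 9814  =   - 11287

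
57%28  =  1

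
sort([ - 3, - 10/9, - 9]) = [ - 9, - 3, - 10/9]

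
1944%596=156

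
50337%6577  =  4298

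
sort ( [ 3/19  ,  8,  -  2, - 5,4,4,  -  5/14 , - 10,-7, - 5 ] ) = [ - 10 ,-7,  -  5, - 5, - 2,-5/14, 3/19 , 4,4,8 ] 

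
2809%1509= 1300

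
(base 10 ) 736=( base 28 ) q8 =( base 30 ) OG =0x2e0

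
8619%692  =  315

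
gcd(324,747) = 9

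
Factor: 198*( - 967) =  - 2^1*3^2 *11^1*967^1= - 191466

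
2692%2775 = 2692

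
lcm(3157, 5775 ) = 236775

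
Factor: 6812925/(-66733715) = -3^1*5^1 *7^1 * 19^1*397^( - 1 )*683^1*33619^( - 1) = - 1362585/13346743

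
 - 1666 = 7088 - 8754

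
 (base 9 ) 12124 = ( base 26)c0a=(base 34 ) 70U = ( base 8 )17672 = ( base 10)8122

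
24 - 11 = 13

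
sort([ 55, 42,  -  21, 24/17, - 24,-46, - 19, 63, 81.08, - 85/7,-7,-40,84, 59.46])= [-46 ,-40, - 24, - 21, - 19, - 85/7,- 7, 24/17, 42,  55, 59.46,63,81.08, 84 ] 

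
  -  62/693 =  - 1 + 631/693 = - 0.09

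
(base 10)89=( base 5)324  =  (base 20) 49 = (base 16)59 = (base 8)131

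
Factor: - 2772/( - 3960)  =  2^( -1)*5^( - 1)*7^1 = 7/10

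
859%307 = 245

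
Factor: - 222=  - 2^1*3^1 *37^1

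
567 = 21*27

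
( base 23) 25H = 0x4A6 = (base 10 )1190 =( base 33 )132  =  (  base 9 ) 1562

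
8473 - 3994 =4479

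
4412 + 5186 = 9598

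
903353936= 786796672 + 116557264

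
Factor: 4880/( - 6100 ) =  - 4/5= -2^2* 5^(- 1 )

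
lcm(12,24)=24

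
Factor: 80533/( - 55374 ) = -2^( - 1)*3^( - 1 )*11^( - 1 )  *29^1*839^ ( - 1)*2777^1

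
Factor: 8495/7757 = 5^1*1699^1 * 7757^(-1 ) 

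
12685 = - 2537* ( - 5)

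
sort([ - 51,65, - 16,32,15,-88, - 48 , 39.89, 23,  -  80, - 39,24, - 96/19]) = [- 88, - 80,- 51, - 48,- 39, - 16,  -  96/19,15,23 , 24,32,39.89,65 ] 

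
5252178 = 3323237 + 1928941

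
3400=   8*425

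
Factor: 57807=3^3 *2141^1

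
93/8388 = 31/2796 = 0.01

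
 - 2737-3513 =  - 6250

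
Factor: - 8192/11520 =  - 32/45 = - 2^5*3^ ( - 2)* 5^( - 1 ) 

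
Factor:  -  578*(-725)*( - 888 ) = - 2^4*3^1*5^2*17^2*29^1*37^1 = - 372116400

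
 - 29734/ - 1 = 29734+0/1 = 29734.00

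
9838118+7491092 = 17329210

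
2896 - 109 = 2787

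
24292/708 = 34 + 55/177  =  34.31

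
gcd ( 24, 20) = 4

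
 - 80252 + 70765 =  - 9487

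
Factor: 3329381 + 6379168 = 9708549 = 3^1*31^1*104393^1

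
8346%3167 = 2012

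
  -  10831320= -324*33430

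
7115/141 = 50+65/141 = 50.46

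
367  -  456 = -89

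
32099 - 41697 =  - 9598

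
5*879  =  4395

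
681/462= 227/154 = 1.47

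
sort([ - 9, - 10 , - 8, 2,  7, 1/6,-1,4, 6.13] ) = [ - 10, - 9, - 8  ,  -  1,1/6,2, 4, 6.13, 7 ] 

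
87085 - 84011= 3074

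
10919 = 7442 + 3477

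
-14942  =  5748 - 20690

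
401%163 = 75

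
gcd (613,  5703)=1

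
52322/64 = 26161/32 =817.53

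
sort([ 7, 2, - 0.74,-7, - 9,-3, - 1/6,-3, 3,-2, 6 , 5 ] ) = [ - 9,-7, - 3, - 3 , - 2, - 0.74,-1/6,2,3,5,6 , 7]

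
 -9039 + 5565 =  -3474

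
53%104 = 53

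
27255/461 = 59+56/461 = 59.12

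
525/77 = 6 + 9/11 = 6.82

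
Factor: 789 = 3^1 * 263^1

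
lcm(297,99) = 297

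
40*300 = 12000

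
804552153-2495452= 802056701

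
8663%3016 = 2631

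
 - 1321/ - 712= 1 + 609/712 = 1.86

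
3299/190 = 3299/190 = 17.36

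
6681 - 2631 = 4050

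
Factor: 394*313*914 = 112716308  =  2^2*197^1*313^1 *457^1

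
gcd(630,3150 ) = 630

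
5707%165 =97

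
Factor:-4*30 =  - 2^3* 3^1*5^1 = - 120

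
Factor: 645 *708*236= 2^4*3^2*5^1*43^1*59^2 =107771760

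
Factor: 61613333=19^1*97^1*101^1*331^1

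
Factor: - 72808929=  - 3^3*61^1*44207^1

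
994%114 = 82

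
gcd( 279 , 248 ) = 31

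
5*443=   2215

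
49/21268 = 49/21268 = 0.00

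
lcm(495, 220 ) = 1980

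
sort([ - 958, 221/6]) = [ - 958, 221/6] 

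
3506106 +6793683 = 10299789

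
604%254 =96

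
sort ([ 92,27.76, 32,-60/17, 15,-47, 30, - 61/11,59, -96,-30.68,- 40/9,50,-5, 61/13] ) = [-96, - 47, - 30.68, - 61/11, - 5 , - 40/9,-60/17,61/13 , 15, 27.76,30, 32,50,59,92]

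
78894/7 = 11270 + 4/7 = 11270.57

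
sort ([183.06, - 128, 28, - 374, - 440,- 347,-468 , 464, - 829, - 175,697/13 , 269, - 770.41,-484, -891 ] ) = [-891,-829,  -  770.41, - 484, - 468 , - 440, - 374, - 347,  -  175, -128, 28,697/13 , 183.06, 269, 464]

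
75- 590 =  - 515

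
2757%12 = 9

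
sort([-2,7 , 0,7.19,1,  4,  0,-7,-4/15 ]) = [ - 7, - 2, -4/15, 0, 0, 1,4, 7,7.19 ]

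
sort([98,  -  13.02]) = [  -  13.02,98]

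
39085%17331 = 4423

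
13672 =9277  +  4395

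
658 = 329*2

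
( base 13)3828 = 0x1f29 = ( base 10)7977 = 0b1111100101001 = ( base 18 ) 16B3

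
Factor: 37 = 37^1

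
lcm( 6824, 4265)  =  34120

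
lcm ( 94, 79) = 7426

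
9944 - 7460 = 2484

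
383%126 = 5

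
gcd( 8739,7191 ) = 9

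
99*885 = 87615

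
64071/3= 21357 = 21357.00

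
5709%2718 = 273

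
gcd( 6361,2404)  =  1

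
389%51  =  32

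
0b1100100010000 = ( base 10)6416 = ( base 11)4903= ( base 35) 58B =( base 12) 3868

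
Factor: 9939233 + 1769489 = 11708722 = 2^1*5854361^1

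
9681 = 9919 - 238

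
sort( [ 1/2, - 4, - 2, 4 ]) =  [-4,-2, 1/2,4 ] 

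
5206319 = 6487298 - 1280979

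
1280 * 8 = 10240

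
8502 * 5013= 42620526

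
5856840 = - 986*( - 5940 ) 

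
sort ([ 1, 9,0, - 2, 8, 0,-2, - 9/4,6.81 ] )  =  [  -  9/4, - 2,-2,0,0 , 1,6.81,  8,9]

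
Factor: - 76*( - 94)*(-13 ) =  - 92872  =  - 2^3*13^1*19^1 *47^1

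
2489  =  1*2489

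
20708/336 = 5177/84 = 61.63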